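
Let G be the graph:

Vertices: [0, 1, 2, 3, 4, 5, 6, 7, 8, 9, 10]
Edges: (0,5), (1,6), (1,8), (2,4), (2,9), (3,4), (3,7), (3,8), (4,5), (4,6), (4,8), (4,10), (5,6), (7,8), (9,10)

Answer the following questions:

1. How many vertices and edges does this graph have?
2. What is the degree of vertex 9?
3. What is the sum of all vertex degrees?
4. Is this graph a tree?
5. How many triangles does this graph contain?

Count: 11 vertices, 15 edges.
Vertex 9 has neighbors [2, 10], degree = 2.
Handshaking lemma: 2 * 15 = 30.
A tree on 11 vertices has 10 edges. This graph has 15 edges (5 extra). Not a tree.
Number of triangles = 3.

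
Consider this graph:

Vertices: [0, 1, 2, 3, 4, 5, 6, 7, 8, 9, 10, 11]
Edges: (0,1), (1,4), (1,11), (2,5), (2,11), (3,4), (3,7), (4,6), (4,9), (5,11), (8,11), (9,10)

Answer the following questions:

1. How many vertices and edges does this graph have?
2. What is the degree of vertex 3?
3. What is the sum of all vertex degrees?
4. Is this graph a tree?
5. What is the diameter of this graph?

Count: 12 vertices, 12 edges.
Vertex 3 has neighbors [4, 7], degree = 2.
Handshaking lemma: 2 * 12 = 24.
A tree on 12 vertices has 11 edges. This graph has 12 edges (1 extra). Not a tree.
Diameter (longest shortest path) = 5.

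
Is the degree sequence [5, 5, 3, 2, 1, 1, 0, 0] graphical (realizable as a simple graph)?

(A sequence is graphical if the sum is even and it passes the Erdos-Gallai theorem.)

Sum of degrees = 17. Sum is odd, so the sequence is NOT graphical.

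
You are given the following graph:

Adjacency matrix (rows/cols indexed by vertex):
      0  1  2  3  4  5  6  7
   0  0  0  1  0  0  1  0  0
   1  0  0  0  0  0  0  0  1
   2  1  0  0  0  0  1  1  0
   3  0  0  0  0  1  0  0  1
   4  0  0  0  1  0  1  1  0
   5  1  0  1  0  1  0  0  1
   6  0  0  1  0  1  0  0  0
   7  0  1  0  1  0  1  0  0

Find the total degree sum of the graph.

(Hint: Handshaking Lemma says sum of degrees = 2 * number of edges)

Count edges: 10 edges.
By Handshaking Lemma: sum of degrees = 2 * 10 = 20.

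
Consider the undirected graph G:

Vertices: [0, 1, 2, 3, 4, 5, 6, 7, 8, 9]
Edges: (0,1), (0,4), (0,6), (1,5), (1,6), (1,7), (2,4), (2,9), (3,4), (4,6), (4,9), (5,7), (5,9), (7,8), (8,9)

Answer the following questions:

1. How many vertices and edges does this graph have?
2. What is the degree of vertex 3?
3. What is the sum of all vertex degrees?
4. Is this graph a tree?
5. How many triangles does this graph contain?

Count: 10 vertices, 15 edges.
Vertex 3 has neighbors [4], degree = 1.
Handshaking lemma: 2 * 15 = 30.
A tree on 10 vertices has 9 edges. This graph has 15 edges (6 extra). Not a tree.
Number of triangles = 4.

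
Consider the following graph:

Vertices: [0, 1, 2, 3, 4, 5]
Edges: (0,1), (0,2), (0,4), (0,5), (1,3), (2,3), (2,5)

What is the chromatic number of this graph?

The graph has a maximum clique of size 3 (lower bound on chromatic number).
A valid 3-coloring: {0: 0, 1: 1, 2: 1, 3: 0, 4: 1, 5: 2}.
Chromatic number = 3.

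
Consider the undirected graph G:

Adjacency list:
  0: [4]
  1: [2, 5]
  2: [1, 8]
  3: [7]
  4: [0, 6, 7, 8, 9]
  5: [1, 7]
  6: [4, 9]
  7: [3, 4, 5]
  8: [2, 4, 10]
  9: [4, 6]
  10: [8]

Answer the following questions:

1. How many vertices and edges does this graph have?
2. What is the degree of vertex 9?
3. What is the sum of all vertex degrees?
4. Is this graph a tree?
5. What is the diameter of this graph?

Count: 11 vertices, 12 edges.
Vertex 9 has neighbors [4, 6], degree = 2.
Handshaking lemma: 2 * 12 = 24.
A tree on 11 vertices has 10 edges. This graph has 12 edges (2 extra). Not a tree.
Diameter (longest shortest path) = 4.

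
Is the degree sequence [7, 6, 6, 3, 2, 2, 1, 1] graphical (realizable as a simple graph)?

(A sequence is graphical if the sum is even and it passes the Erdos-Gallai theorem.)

Sum of degrees = 28. Sum is even but fails Erdos-Gallai. The sequence is NOT graphical.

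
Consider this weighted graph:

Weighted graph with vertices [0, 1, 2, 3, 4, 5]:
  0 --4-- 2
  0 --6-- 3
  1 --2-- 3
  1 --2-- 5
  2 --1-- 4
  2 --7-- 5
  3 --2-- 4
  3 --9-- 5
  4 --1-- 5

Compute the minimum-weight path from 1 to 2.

Using Dijkstra's algorithm from vertex 1:
Shortest path: 1 -> 5 -> 4 -> 2
Total weight: 2 + 1 + 1 = 4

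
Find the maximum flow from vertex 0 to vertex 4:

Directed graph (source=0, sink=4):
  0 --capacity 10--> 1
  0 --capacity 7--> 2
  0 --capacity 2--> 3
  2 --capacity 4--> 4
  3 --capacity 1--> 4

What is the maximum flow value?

Computing max flow:
  Flow on (0->2): 4/7
  Flow on (0->3): 1/2
  Flow on (2->4): 4/4
  Flow on (3->4): 1/1
Maximum flow = 5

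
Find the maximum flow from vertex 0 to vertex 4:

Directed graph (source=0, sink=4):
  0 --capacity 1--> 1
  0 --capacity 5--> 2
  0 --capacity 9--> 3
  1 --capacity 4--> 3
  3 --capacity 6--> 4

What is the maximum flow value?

Computing max flow:
  Flow on (0->3): 6/9
  Flow on (3->4): 6/6
Maximum flow = 6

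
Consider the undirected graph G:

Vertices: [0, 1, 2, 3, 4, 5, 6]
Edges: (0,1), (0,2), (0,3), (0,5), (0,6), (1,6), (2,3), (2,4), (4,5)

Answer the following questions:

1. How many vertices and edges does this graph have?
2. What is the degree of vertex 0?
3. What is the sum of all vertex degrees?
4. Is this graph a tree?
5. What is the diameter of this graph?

Count: 7 vertices, 9 edges.
Vertex 0 has neighbors [1, 2, 3, 5, 6], degree = 5.
Handshaking lemma: 2 * 9 = 18.
A tree on 7 vertices has 6 edges. This graph has 9 edges (3 extra). Not a tree.
Diameter (longest shortest path) = 3.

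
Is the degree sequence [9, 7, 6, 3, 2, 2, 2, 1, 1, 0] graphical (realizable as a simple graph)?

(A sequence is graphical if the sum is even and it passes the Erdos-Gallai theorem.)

Sum of degrees = 33. Sum is odd, so the sequence is NOT graphical.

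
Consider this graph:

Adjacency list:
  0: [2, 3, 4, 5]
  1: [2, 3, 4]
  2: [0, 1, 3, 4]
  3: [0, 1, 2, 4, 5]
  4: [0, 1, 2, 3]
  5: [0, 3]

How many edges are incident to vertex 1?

Vertex 1 has neighbors [2, 3, 4], so deg(1) = 3.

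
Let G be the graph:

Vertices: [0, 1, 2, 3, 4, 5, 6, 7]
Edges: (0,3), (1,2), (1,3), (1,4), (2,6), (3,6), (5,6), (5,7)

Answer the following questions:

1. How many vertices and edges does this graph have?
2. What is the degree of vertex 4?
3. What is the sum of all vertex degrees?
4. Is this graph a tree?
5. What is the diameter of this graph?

Count: 8 vertices, 8 edges.
Vertex 4 has neighbors [1], degree = 1.
Handshaking lemma: 2 * 8 = 16.
A tree on 8 vertices has 7 edges. This graph has 8 edges (1 extra). Not a tree.
Diameter (longest shortest path) = 5.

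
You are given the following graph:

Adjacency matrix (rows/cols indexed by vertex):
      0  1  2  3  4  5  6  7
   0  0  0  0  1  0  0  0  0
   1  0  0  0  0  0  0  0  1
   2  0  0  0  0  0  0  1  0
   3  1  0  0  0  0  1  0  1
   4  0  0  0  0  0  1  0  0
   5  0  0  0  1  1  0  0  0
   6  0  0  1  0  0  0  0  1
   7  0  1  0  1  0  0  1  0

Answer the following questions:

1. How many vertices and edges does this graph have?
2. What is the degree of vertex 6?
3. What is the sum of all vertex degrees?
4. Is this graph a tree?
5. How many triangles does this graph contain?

Count: 8 vertices, 7 edges.
Vertex 6 has neighbors [2, 7], degree = 2.
Handshaking lemma: 2 * 7 = 14.
A graph is a tree iff it is connected and has exactly n-1 edges. This graph is connected (all 8 vertices in one component) and has 8-1 = 7 edges. It is a tree.
Number of triangles = 0.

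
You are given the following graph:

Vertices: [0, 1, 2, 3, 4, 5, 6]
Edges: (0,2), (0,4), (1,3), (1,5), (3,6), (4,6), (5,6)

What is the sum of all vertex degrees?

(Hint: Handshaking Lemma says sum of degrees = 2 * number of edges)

Count edges: 7 edges.
By Handshaking Lemma: sum of degrees = 2 * 7 = 14.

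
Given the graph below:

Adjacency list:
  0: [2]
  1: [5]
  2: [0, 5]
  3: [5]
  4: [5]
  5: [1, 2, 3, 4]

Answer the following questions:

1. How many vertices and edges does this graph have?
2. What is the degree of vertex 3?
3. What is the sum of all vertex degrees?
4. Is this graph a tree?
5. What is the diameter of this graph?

Count: 6 vertices, 5 edges.
Vertex 3 has neighbors [5], degree = 1.
Handshaking lemma: 2 * 5 = 10.
A graph is a tree iff it is connected and has exactly n-1 edges. This graph is connected (all 6 vertices in one component) and has 6-1 = 5 edges. It is a tree.
Diameter (longest shortest path) = 3.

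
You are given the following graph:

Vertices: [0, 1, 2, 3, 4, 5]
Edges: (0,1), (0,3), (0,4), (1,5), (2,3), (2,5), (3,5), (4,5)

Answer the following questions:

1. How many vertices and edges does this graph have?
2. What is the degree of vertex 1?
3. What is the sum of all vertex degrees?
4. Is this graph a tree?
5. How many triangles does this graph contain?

Count: 6 vertices, 8 edges.
Vertex 1 has neighbors [0, 5], degree = 2.
Handshaking lemma: 2 * 8 = 16.
A tree on 6 vertices has 5 edges. This graph has 8 edges (3 extra). Not a tree.
Number of triangles = 1.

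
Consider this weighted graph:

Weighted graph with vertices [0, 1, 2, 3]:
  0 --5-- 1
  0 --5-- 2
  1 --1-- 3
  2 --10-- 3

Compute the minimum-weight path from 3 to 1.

Using Dijkstra's algorithm from vertex 3:
Shortest path: 3 -> 1
Total weight: 1 = 1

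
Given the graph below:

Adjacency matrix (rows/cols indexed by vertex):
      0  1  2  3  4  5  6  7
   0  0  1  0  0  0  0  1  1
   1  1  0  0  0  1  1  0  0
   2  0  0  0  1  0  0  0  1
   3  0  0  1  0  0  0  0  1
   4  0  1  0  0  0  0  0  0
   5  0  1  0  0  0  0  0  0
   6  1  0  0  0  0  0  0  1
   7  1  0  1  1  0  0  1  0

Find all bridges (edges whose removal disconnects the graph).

A bridge is an edge whose removal increases the number of connected components.
Bridges found: (0,1), (1,4), (1,5)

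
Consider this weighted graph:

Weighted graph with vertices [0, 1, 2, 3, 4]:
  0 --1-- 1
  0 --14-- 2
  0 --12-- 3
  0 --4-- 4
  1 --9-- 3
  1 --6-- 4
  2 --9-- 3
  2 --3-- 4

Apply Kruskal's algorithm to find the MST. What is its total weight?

Applying Kruskal's algorithm (sort edges by weight, add if no cycle):
  Add (0,1) w=1
  Add (2,4) w=3
  Add (0,4) w=4
  Skip (1,4) w=6 (creates cycle)
  Add (1,3) w=9
  Skip (2,3) w=9 (creates cycle)
  Skip (0,3) w=12 (creates cycle)
  Skip (0,2) w=14 (creates cycle)
MST weight = 17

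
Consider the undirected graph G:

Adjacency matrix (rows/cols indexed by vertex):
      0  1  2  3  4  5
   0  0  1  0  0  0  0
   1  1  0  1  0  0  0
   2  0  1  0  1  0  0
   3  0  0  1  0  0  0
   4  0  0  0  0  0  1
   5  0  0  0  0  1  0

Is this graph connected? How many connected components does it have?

Checking connectivity: the graph has 2 connected component(s).
Components: [[0, 1, 2, 3], [4, 5]]. The graph is NOT connected.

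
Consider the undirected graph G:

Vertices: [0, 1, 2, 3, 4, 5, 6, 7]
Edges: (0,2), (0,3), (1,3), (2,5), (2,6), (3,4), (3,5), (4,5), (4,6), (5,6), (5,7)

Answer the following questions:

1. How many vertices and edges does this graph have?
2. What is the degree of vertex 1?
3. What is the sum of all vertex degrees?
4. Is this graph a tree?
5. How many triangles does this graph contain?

Count: 8 vertices, 11 edges.
Vertex 1 has neighbors [3], degree = 1.
Handshaking lemma: 2 * 11 = 22.
A tree on 8 vertices has 7 edges. This graph has 11 edges (4 extra). Not a tree.
Number of triangles = 3.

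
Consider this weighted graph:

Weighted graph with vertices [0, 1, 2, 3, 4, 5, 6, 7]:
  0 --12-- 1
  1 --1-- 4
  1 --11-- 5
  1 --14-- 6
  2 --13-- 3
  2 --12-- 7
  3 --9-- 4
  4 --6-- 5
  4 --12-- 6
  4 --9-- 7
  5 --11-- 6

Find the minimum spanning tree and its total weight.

Applying Kruskal's algorithm (sort edges by weight, add if no cycle):
  Add (1,4) w=1
  Add (4,5) w=6
  Add (3,4) w=9
  Add (4,7) w=9
  Skip (1,5) w=11 (creates cycle)
  Add (5,6) w=11
  Add (0,1) w=12
  Add (2,7) w=12
  Skip (4,6) w=12 (creates cycle)
  Skip (2,3) w=13 (creates cycle)
  Skip (1,6) w=14 (creates cycle)
MST weight = 60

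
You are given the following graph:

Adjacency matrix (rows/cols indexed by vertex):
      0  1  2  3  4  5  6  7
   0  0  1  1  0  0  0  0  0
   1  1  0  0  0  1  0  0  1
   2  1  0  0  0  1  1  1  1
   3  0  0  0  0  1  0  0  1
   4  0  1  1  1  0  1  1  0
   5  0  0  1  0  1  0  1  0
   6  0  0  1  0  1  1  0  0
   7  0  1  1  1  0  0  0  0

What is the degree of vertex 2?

Vertex 2 has neighbors [0, 4, 5, 6, 7], so deg(2) = 5.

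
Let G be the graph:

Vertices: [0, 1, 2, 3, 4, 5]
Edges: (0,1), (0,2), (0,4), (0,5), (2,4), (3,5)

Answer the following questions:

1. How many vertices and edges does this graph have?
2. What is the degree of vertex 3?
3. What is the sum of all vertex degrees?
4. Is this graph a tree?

Count: 6 vertices, 6 edges.
Vertex 3 has neighbors [5], degree = 1.
Handshaking lemma: 2 * 6 = 12.
A tree on 6 vertices has 5 edges. This graph has 6 edges (1 extra). Not a tree.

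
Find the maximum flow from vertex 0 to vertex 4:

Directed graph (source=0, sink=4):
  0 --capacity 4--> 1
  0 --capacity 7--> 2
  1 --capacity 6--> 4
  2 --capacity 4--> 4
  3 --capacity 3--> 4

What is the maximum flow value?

Computing max flow:
  Flow on (0->1): 4/4
  Flow on (0->2): 4/7
  Flow on (1->4): 4/6
  Flow on (2->4): 4/4
Maximum flow = 8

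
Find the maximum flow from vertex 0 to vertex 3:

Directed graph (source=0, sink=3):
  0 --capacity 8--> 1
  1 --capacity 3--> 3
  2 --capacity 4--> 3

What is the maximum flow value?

Computing max flow:
  Flow on (0->1): 3/8
  Flow on (1->3): 3/3
Maximum flow = 3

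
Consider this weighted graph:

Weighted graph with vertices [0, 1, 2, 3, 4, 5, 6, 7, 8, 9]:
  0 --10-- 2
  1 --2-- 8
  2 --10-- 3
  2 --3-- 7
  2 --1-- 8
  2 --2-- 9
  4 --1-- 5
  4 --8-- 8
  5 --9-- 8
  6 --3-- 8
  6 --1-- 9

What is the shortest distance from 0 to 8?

Using Dijkstra's algorithm from vertex 0:
Shortest path: 0 -> 2 -> 8
Total weight: 10 + 1 = 11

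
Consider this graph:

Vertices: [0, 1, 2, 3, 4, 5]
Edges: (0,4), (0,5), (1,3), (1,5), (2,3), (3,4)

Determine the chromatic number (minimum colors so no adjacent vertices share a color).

The graph has a maximum clique of size 2 (lower bound on chromatic number).
A valid 3-coloring: {0: 0, 1: 1, 2: 1, 3: 0, 4: 1, 5: 2}.
No proper 2-coloring exists (verified by exhaustive search).
Chromatic number = 3.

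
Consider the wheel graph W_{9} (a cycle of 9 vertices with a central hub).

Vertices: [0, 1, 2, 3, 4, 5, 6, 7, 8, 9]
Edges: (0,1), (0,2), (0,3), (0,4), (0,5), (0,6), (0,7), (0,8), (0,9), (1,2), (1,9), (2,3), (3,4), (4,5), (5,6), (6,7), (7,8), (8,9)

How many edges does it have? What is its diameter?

Wheel graph W_{9}: 9 cycle edges + 9 spoke edges = 18 edges.
The hub is distance 1 from all cycle vertices. Max distance between cycle vertices through hub is 2.
Diameter = 2.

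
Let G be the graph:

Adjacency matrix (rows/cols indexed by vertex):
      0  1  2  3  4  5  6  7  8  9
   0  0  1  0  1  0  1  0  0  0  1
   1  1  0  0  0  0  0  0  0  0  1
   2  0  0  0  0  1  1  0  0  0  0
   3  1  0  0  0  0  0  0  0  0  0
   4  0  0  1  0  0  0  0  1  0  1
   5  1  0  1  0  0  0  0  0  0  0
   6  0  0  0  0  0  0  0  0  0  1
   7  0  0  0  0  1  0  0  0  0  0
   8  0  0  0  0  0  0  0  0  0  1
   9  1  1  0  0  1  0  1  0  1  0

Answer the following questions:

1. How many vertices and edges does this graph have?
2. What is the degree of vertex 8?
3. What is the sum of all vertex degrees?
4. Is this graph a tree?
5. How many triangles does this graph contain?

Count: 10 vertices, 11 edges.
Vertex 8 has neighbors [9], degree = 1.
Handshaking lemma: 2 * 11 = 22.
A tree on 10 vertices has 9 edges. This graph has 11 edges (2 extra). Not a tree.
Number of triangles = 1.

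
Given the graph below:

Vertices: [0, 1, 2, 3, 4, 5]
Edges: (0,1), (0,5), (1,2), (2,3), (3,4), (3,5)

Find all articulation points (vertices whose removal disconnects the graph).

An articulation point is a vertex whose removal disconnects the graph.
Articulation points: [3]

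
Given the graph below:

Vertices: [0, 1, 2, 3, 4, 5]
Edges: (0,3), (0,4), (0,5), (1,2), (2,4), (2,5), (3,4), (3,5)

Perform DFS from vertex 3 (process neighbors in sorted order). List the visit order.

DFS from vertex 3 (neighbors processed in ascending order):
Visit order: 3, 0, 4, 2, 1, 5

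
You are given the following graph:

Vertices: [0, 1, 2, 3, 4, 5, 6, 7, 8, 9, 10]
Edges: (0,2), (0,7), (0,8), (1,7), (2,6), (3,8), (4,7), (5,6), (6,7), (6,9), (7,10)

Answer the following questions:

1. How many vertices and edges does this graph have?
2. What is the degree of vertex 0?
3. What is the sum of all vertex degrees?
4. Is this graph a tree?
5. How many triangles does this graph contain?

Count: 11 vertices, 11 edges.
Vertex 0 has neighbors [2, 7, 8], degree = 3.
Handshaking lemma: 2 * 11 = 22.
A tree on 11 vertices has 10 edges. This graph has 11 edges (1 extra). Not a tree.
Number of triangles = 0.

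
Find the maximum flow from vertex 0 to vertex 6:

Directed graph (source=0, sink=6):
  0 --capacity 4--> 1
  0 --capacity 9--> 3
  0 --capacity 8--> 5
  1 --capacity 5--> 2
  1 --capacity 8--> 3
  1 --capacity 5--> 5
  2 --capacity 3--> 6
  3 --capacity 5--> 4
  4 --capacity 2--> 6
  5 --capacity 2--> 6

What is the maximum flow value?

Computing max flow:
  Flow on (0->1): 3/4
  Flow on (0->3): 2/9
  Flow on (0->5): 2/8
  Flow on (1->2): 3/5
  Flow on (2->6): 3/3
  Flow on (3->4): 2/5
  Flow on (4->6): 2/2
  Flow on (5->6): 2/2
Maximum flow = 7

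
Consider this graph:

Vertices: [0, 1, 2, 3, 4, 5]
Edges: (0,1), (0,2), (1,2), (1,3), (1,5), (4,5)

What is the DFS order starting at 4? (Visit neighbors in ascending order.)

DFS from vertex 4 (neighbors processed in ascending order):
Visit order: 4, 5, 1, 0, 2, 3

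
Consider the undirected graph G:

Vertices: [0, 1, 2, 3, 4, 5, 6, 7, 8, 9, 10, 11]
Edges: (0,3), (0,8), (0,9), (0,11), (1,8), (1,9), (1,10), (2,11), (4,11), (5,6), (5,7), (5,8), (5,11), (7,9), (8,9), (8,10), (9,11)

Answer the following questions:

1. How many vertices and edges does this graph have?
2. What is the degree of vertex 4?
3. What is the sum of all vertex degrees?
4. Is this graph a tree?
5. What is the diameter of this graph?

Count: 12 vertices, 17 edges.
Vertex 4 has neighbors [11], degree = 1.
Handshaking lemma: 2 * 17 = 34.
A tree on 12 vertices has 11 edges. This graph has 17 edges (6 extra). Not a tree.
Diameter (longest shortest path) = 4.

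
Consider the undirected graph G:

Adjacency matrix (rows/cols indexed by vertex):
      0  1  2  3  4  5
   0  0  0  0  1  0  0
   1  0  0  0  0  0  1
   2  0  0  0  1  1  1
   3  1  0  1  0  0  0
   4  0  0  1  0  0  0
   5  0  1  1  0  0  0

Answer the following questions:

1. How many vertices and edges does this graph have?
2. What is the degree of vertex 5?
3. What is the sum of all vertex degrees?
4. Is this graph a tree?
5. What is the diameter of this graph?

Count: 6 vertices, 5 edges.
Vertex 5 has neighbors [1, 2], degree = 2.
Handshaking lemma: 2 * 5 = 10.
A graph is a tree iff it is connected and has exactly n-1 edges. This graph is connected (all 6 vertices in one component) and has 6-1 = 5 edges. It is a tree.
Diameter (longest shortest path) = 4.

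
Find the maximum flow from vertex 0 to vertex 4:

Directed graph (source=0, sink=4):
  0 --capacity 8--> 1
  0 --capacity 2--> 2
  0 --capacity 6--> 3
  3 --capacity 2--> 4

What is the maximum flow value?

Computing max flow:
  Flow on (0->3): 2/6
  Flow on (3->4): 2/2
Maximum flow = 2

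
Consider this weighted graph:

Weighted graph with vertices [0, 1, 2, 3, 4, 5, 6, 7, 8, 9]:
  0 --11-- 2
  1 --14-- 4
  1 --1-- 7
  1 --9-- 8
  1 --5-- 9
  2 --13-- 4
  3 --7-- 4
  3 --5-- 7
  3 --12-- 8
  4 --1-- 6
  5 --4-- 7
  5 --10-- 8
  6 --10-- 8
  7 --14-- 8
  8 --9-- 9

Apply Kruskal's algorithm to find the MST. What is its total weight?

Applying Kruskal's algorithm (sort edges by weight, add if no cycle):
  Add (1,7) w=1
  Add (4,6) w=1
  Add (5,7) w=4
  Add (1,9) w=5
  Add (3,7) w=5
  Add (3,4) w=7
  Add (1,8) w=9
  Skip (8,9) w=9 (creates cycle)
  Skip (5,8) w=10 (creates cycle)
  Skip (6,8) w=10 (creates cycle)
  Add (0,2) w=11
  Skip (3,8) w=12 (creates cycle)
  Add (2,4) w=13
  Skip (1,4) w=14 (creates cycle)
  Skip (7,8) w=14 (creates cycle)
MST weight = 56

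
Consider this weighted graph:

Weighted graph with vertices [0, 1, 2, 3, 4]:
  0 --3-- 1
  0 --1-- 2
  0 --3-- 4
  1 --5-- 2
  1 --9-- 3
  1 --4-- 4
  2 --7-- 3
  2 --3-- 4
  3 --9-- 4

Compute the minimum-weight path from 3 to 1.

Using Dijkstra's algorithm from vertex 3:
Shortest path: 3 -> 1
Total weight: 9 = 9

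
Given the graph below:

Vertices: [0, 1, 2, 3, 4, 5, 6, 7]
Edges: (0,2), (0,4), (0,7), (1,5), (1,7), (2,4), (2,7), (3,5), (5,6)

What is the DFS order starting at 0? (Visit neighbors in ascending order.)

DFS from vertex 0 (neighbors processed in ascending order):
Visit order: 0, 2, 4, 7, 1, 5, 3, 6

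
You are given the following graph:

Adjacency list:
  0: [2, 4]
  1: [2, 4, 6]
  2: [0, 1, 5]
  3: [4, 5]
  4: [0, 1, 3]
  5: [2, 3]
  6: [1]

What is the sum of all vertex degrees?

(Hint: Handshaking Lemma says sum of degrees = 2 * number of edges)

Count edges: 8 edges.
By Handshaking Lemma: sum of degrees = 2 * 8 = 16.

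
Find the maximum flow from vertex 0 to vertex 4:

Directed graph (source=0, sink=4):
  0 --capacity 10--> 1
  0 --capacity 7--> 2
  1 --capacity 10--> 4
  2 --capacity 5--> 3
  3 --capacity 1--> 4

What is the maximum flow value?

Computing max flow:
  Flow on (0->1): 10/10
  Flow on (0->2): 1/7
  Flow on (1->4): 10/10
  Flow on (2->3): 1/5
  Flow on (3->4): 1/1
Maximum flow = 11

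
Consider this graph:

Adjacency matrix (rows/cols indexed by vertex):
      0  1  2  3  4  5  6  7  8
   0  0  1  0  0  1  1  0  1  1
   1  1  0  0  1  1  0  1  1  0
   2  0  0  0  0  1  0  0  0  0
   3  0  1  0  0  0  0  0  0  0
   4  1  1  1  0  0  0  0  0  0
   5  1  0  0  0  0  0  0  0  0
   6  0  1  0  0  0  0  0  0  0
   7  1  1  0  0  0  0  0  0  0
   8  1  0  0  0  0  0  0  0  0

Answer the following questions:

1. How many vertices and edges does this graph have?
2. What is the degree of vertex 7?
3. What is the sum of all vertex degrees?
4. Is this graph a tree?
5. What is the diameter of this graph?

Count: 9 vertices, 10 edges.
Vertex 7 has neighbors [0, 1], degree = 2.
Handshaking lemma: 2 * 10 = 20.
A tree on 9 vertices has 8 edges. This graph has 10 edges (2 extra). Not a tree.
Diameter (longest shortest path) = 3.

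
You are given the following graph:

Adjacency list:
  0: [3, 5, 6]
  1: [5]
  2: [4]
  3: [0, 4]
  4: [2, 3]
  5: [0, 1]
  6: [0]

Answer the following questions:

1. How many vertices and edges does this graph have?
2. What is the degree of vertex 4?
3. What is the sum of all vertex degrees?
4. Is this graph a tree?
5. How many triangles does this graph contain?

Count: 7 vertices, 6 edges.
Vertex 4 has neighbors [2, 3], degree = 2.
Handshaking lemma: 2 * 6 = 12.
A graph is a tree iff it is connected and has exactly n-1 edges. This graph is connected (all 7 vertices in one component) and has 7-1 = 6 edges. It is a tree.
Number of triangles = 0.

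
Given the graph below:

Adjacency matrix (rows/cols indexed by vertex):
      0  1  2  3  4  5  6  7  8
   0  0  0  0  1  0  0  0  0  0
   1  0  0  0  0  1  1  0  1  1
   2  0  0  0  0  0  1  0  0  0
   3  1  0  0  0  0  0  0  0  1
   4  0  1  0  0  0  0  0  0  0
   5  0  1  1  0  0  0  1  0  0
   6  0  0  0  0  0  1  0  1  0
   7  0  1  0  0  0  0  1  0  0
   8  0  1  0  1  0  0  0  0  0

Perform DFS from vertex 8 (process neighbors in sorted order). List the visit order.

DFS from vertex 8 (neighbors processed in ascending order):
Visit order: 8, 1, 4, 5, 2, 6, 7, 3, 0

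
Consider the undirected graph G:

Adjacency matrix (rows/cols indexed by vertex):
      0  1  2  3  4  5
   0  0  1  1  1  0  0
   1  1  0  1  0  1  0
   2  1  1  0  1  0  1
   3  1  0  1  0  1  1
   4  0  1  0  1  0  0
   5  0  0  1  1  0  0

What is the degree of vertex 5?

Vertex 5 has neighbors [2, 3], so deg(5) = 2.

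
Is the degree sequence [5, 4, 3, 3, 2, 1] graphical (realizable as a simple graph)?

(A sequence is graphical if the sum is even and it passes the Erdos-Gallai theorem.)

Sum of degrees = 18. Sum is even and passes Erdos-Gallai. The sequence IS graphical.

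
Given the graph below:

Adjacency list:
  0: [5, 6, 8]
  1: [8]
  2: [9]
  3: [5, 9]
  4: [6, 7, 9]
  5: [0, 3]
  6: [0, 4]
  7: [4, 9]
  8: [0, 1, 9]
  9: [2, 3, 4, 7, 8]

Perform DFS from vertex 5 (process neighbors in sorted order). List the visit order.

DFS from vertex 5 (neighbors processed in ascending order):
Visit order: 5, 0, 6, 4, 7, 9, 2, 3, 8, 1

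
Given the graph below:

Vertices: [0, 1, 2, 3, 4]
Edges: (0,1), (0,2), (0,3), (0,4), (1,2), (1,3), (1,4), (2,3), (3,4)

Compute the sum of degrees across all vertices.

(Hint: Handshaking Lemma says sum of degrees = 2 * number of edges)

Count edges: 9 edges.
By Handshaking Lemma: sum of degrees = 2 * 9 = 18.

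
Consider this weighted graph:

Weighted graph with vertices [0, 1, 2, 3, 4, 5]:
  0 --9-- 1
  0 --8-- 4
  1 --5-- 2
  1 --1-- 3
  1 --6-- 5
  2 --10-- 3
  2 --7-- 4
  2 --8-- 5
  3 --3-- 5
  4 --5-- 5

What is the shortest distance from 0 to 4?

Using Dijkstra's algorithm from vertex 0:
Shortest path: 0 -> 4
Total weight: 8 = 8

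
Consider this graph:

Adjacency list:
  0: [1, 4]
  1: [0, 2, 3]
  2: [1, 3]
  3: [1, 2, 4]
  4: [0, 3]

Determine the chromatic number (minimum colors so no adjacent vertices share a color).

The graph has a maximum clique of size 3 (lower bound on chromatic number).
A valid 3-coloring: {0: 1, 1: 0, 2: 2, 3: 1, 4: 0}.
Chromatic number = 3.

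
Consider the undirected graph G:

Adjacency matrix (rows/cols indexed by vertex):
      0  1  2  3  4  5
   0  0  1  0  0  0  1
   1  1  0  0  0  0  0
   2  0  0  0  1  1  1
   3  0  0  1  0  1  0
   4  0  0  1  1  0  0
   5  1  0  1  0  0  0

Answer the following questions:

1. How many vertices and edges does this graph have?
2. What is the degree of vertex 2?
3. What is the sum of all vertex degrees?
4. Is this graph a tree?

Count: 6 vertices, 6 edges.
Vertex 2 has neighbors [3, 4, 5], degree = 3.
Handshaking lemma: 2 * 6 = 12.
A tree on 6 vertices has 5 edges. This graph has 6 edges (1 extra). Not a tree.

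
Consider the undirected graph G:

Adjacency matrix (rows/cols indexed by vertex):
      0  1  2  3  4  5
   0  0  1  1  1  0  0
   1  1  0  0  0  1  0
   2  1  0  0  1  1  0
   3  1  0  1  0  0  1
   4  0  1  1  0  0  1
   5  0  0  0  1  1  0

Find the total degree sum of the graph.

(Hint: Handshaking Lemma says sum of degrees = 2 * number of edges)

Count edges: 8 edges.
By Handshaking Lemma: sum of degrees = 2 * 8 = 16.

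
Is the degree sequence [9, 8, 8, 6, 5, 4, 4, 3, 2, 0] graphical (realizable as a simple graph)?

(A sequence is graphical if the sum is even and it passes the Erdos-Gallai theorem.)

Sum of degrees = 49. Sum is odd, so the sequence is NOT graphical.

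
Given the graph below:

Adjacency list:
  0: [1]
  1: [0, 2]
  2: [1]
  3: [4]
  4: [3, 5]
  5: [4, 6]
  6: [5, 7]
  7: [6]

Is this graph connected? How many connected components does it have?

Checking connectivity: the graph has 2 connected component(s).
Components: [[0, 1, 2], [3, 4, 5, 6, 7]]. The graph is NOT connected.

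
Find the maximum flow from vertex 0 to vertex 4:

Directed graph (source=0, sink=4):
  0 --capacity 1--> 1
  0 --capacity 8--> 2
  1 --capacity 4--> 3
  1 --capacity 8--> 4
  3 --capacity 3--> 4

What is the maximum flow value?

Computing max flow:
  Flow on (0->1): 1/1
  Flow on (1->4): 1/8
Maximum flow = 1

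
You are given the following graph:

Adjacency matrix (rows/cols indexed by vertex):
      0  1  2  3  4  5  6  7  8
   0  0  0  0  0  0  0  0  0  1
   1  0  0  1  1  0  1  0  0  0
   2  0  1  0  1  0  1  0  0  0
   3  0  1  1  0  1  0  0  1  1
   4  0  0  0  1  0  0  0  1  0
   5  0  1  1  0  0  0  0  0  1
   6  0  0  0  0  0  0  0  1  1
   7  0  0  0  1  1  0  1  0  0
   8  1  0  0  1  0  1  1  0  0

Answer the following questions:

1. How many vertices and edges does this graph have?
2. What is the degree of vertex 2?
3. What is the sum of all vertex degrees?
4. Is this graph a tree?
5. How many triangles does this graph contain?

Count: 9 vertices, 13 edges.
Vertex 2 has neighbors [1, 3, 5], degree = 3.
Handshaking lemma: 2 * 13 = 26.
A tree on 9 vertices has 8 edges. This graph has 13 edges (5 extra). Not a tree.
Number of triangles = 3.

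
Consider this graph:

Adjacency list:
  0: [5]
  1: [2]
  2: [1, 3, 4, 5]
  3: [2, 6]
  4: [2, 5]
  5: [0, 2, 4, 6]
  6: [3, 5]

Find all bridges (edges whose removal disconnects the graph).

A bridge is an edge whose removal increases the number of connected components.
Bridges found: (0,5), (1,2)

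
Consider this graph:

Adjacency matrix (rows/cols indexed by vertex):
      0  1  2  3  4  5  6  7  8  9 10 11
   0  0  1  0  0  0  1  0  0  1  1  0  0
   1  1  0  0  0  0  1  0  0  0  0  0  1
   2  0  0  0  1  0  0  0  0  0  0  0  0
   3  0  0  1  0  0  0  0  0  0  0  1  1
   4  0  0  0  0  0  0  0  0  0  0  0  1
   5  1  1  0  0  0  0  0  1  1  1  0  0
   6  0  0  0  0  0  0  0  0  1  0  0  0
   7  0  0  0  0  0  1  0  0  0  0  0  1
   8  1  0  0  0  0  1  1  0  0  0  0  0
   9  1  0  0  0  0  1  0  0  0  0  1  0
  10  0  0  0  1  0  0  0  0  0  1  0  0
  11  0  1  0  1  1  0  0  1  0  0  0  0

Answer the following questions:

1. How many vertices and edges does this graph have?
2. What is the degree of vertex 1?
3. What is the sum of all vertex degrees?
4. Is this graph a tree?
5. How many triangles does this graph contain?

Count: 12 vertices, 16 edges.
Vertex 1 has neighbors [0, 5, 11], degree = 3.
Handshaking lemma: 2 * 16 = 32.
A tree on 12 vertices has 11 edges. This graph has 16 edges (5 extra). Not a tree.
Number of triangles = 3.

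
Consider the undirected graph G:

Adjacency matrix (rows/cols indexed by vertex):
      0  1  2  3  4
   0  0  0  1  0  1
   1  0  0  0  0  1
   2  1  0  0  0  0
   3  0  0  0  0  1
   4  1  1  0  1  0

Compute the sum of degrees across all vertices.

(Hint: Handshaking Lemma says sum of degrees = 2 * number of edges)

Count edges: 4 edges.
By Handshaking Lemma: sum of degrees = 2 * 4 = 8.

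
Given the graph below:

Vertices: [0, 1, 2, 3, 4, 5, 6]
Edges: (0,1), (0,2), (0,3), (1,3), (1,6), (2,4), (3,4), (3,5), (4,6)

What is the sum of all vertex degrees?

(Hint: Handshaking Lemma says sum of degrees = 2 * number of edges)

Count edges: 9 edges.
By Handshaking Lemma: sum of degrees = 2 * 9 = 18.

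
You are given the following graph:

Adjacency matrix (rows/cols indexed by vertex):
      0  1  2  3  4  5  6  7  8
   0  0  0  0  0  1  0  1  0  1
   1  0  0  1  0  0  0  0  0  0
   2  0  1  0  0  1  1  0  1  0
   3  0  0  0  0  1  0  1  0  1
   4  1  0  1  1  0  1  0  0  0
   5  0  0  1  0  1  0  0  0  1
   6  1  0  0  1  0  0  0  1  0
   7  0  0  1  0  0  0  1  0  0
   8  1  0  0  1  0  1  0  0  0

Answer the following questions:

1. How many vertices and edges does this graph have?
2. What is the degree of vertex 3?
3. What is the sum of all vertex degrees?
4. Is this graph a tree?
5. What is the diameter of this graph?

Count: 9 vertices, 13 edges.
Vertex 3 has neighbors [4, 6, 8], degree = 3.
Handshaking lemma: 2 * 13 = 26.
A tree on 9 vertices has 8 edges. This graph has 13 edges (5 extra). Not a tree.
Diameter (longest shortest path) = 3.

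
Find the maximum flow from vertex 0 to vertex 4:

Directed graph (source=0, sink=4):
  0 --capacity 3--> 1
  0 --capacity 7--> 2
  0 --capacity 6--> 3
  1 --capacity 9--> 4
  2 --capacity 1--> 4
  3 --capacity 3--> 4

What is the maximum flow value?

Computing max flow:
  Flow on (0->1): 3/3
  Flow on (0->2): 1/7
  Flow on (0->3): 3/6
  Flow on (1->4): 3/9
  Flow on (2->4): 1/1
  Flow on (3->4): 3/3
Maximum flow = 7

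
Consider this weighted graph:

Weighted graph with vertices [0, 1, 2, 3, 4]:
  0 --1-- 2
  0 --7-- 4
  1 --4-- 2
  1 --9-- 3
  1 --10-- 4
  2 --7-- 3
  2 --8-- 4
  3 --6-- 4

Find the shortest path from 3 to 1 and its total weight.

Using Dijkstra's algorithm from vertex 3:
Shortest path: 3 -> 1
Total weight: 9 = 9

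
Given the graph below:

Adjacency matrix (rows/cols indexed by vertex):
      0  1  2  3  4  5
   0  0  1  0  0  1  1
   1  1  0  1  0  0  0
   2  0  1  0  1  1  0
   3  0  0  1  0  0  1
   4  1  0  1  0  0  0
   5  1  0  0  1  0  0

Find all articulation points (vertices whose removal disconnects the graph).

No articulation points. The graph is biconnected.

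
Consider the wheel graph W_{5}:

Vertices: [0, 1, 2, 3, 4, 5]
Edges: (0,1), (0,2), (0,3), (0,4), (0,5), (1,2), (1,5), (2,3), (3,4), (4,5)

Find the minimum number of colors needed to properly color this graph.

W_{5} = C_{5} plus a hub adjacent to every cycle vertex.
The outer cycle needs 3 colors (odd cycle); the hub is adjacent to all of them so needs a fresh color.
Chromatic number = 3 + 1 = 4.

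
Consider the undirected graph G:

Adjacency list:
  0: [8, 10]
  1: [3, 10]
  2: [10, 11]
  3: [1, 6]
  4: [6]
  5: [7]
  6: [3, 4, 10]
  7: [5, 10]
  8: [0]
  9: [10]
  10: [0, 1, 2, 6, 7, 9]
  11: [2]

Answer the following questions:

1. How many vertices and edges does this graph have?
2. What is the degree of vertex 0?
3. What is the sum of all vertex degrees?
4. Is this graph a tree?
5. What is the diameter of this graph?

Count: 12 vertices, 12 edges.
Vertex 0 has neighbors [8, 10], degree = 2.
Handshaking lemma: 2 * 12 = 24.
A tree on 12 vertices has 11 edges. This graph has 12 edges (1 extra). Not a tree.
Diameter (longest shortest path) = 4.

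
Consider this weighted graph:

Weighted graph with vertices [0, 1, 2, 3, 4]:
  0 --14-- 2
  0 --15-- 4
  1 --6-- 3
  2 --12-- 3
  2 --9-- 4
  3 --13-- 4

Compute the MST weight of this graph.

Applying Kruskal's algorithm (sort edges by weight, add if no cycle):
  Add (1,3) w=6
  Add (2,4) w=9
  Add (2,3) w=12
  Skip (3,4) w=13 (creates cycle)
  Add (0,2) w=14
  Skip (0,4) w=15 (creates cycle)
MST weight = 41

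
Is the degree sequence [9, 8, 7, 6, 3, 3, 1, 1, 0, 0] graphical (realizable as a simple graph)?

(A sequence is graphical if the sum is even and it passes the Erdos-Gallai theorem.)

Sum of degrees = 38. Sum is even but fails Erdos-Gallai. The sequence is NOT graphical.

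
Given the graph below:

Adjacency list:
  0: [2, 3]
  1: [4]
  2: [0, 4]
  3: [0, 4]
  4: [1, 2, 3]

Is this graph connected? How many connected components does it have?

Checking connectivity: the graph has 1 connected component(s).
All vertices are reachable from each other. The graph IS connected.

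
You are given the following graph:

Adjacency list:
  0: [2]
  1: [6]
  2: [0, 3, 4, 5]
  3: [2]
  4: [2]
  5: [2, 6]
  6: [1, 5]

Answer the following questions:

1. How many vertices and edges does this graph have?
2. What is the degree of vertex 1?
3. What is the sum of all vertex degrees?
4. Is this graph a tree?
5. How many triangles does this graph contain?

Count: 7 vertices, 6 edges.
Vertex 1 has neighbors [6], degree = 1.
Handshaking lemma: 2 * 6 = 12.
A graph is a tree iff it is connected and has exactly n-1 edges. This graph is connected (all 7 vertices in one component) and has 7-1 = 6 edges. It is a tree.
Number of triangles = 0.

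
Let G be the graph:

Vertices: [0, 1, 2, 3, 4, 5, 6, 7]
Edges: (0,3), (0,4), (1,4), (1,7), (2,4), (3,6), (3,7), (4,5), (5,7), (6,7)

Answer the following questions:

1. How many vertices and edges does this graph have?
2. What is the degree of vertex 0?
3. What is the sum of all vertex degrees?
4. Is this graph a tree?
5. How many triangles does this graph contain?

Count: 8 vertices, 10 edges.
Vertex 0 has neighbors [3, 4], degree = 2.
Handshaking lemma: 2 * 10 = 20.
A tree on 8 vertices has 7 edges. This graph has 10 edges (3 extra). Not a tree.
Number of triangles = 1.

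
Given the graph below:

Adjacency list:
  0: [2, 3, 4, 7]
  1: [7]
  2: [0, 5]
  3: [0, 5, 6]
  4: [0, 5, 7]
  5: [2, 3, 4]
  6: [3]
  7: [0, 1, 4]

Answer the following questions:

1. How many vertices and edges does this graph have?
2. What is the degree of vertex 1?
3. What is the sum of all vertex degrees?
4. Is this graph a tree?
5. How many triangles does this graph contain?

Count: 8 vertices, 10 edges.
Vertex 1 has neighbors [7], degree = 1.
Handshaking lemma: 2 * 10 = 20.
A tree on 8 vertices has 7 edges. This graph has 10 edges (3 extra). Not a tree.
Number of triangles = 1.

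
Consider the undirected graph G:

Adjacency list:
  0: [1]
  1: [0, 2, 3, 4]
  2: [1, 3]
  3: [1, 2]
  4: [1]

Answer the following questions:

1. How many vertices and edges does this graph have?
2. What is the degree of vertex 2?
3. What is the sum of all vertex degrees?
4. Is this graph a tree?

Count: 5 vertices, 5 edges.
Vertex 2 has neighbors [1, 3], degree = 2.
Handshaking lemma: 2 * 5 = 10.
A tree on 5 vertices has 4 edges. This graph has 5 edges (1 extra). Not a tree.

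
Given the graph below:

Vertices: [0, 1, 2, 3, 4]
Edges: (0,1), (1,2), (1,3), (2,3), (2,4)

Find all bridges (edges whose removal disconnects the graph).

A bridge is an edge whose removal increases the number of connected components.
Bridges found: (0,1), (2,4)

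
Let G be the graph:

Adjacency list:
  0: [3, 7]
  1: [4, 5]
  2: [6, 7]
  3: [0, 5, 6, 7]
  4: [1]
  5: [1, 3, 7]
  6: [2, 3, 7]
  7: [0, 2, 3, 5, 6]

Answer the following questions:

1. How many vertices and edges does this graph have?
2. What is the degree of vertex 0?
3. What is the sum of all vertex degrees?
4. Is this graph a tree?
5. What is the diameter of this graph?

Count: 8 vertices, 11 edges.
Vertex 0 has neighbors [3, 7], degree = 2.
Handshaking lemma: 2 * 11 = 22.
A tree on 8 vertices has 7 edges. This graph has 11 edges (4 extra). Not a tree.
Diameter (longest shortest path) = 4.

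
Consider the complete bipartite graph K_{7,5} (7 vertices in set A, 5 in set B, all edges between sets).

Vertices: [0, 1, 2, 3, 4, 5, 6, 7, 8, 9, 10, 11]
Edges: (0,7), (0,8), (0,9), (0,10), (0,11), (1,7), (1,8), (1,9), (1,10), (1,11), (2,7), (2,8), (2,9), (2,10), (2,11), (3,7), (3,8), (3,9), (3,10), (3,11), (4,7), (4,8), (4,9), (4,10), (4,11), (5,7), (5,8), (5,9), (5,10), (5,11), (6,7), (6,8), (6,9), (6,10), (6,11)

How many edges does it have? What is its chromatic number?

K_{7,5} has 7 * 5 = 35 edges.
Bipartite graphs have chromatic number 2 (color each partition differently).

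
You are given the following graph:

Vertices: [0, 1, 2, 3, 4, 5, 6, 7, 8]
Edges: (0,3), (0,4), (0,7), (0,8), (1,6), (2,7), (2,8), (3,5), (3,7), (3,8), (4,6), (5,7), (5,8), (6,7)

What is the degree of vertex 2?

Vertex 2 has neighbors [7, 8], so deg(2) = 2.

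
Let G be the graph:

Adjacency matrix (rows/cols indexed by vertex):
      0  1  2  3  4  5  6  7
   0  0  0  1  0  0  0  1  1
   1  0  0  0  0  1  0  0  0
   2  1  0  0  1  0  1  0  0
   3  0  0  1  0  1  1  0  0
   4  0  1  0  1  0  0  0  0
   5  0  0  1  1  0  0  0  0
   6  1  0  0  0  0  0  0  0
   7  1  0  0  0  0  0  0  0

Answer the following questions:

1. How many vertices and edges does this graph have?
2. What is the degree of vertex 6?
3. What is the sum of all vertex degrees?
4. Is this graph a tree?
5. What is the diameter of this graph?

Count: 8 vertices, 8 edges.
Vertex 6 has neighbors [0], degree = 1.
Handshaking lemma: 2 * 8 = 16.
A tree on 8 vertices has 7 edges. This graph has 8 edges (1 extra). Not a tree.
Diameter (longest shortest path) = 5.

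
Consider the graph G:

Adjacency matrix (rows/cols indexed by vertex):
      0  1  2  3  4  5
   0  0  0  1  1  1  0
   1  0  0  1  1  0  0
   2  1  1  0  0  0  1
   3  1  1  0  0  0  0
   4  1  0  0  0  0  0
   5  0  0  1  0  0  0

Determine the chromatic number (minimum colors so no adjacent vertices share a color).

The graph has a maximum clique of size 2 (lower bound on chromatic number).
A valid 2-coloring: {0: 0, 1: 0, 2: 1, 3: 1, 4: 1, 5: 0}.
Chromatic number = 2.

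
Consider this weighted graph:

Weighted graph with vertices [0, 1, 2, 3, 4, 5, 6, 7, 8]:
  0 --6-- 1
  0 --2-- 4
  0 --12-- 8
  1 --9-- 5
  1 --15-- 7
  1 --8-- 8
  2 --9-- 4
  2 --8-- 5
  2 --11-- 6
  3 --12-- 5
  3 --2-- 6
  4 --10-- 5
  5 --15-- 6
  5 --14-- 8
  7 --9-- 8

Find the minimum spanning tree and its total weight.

Applying Kruskal's algorithm (sort edges by weight, add if no cycle):
  Add (0,4) w=2
  Add (3,6) w=2
  Add (0,1) w=6
  Add (1,8) w=8
  Add (2,5) w=8
  Add (1,5) w=9
  Skip (2,4) w=9 (creates cycle)
  Add (7,8) w=9
  Skip (4,5) w=10 (creates cycle)
  Add (2,6) w=11
  Skip (0,8) w=12 (creates cycle)
  Skip (3,5) w=12 (creates cycle)
  Skip (5,8) w=14 (creates cycle)
  Skip (1,7) w=15 (creates cycle)
  Skip (5,6) w=15 (creates cycle)
MST weight = 55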